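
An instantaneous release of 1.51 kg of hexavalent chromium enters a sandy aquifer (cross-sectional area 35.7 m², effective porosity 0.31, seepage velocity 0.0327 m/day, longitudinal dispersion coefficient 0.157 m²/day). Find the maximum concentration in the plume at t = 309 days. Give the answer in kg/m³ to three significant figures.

0.00553 kg/m³

The peak of an instantaneous 1D plume sits at x = vt; there the Gaussian factor is 1 and C_max = M/(n_e·A·√(4πDt)), where n_e·A is the pore area the mass is dissolved in.
√(4πDt) = √(4π × 0.157 × 309) = 24.69 m, so C_max = 1.51/(0.31 × 35.7 × 24.69) = 0.00553 kg/m³.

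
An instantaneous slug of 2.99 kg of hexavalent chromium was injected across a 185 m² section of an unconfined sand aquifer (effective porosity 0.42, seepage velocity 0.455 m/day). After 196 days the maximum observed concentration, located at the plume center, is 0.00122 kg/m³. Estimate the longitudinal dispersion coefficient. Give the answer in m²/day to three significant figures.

0.404 m²/day

At the plume center C_max = M/(n_e·A·√(4πDt)), so D = M²/(4πt·(n_e·A·C_max)²).
n_e·A·C_max = 0.42 × 185 × 0.00122 = 0.09479 kg/m.
D = 2.99²/(4π × 196 × 0.09479²) = 0.404 m²/day.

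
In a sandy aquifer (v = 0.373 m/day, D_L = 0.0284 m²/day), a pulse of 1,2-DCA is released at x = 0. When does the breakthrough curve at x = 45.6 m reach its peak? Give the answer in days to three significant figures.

For the 1D instantaneous-source solution, setting ∂C/∂t = 0 at fixed x gives v²t² + 2Dt − x² = 0, so t = (√(D² + v²x²) − D)/v².
√(D² + v²x²) = √(0.0284² + 0.373² × 45.6²) = 17.01; v² = 0.139129.
t = (17.01 − 0.0284)/0.139129 = 122 days (vs. the pure-advection estimate x/v = 122 d).

122 days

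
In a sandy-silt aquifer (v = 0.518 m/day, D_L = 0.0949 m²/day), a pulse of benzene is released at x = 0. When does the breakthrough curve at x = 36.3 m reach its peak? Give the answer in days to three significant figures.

For the 1D instantaneous-source solution, setting ∂C/∂t = 0 at fixed x gives v²t² + 2Dt − x² = 0, so t = (√(D² + v²x²) − D)/v².
√(D² + v²x²) = √(0.0949² + 0.518² × 36.3²) = 18.80; v² = 0.268324.
t = (18.80 − 0.0949)/0.268324 = 69.7 days (vs. the pure-advection estimate x/v = 70.1 d).

69.7 days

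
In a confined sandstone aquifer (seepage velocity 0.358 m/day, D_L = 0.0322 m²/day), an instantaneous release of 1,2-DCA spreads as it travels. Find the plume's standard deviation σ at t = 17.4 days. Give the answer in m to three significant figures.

Dispersive spreading gives a Gaussian with σ² = 2Dt; advection only shifts the center.
σ = √(2 × 0.0322 × 17.4) = 1.06 m.

1.06 m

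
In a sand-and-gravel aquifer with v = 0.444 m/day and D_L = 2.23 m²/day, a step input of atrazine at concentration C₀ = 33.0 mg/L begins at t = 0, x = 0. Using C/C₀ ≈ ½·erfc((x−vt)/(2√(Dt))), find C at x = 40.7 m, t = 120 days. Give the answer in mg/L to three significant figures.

23.3 mg/L

For a continuous step input, C/C₀ ≈ ½·erfc((x−vt)/(2√(Dt))).
vt = 0.444 × 120 = 53.28 m and 2√(Dt) = 2√(2.23 × 120) = 32.72 m.
Argument (x−vt)/(2√(Dt)) = (40.7 − 53.28)/32.72 = -0.3845; ½·erfc(-0.3845) = 0.7067.
C = 33.0 × 0.7067 = 23.3 mg/L.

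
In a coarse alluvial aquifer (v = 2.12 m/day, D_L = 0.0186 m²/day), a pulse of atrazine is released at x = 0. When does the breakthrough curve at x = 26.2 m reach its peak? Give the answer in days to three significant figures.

For the 1D instantaneous-source solution, setting ∂C/∂t = 0 at fixed x gives v²t² + 2Dt − x² = 0, so t = (√(D² + v²x²) − D)/v².
√(D² + v²x²) = √(0.0186² + 2.12² × 26.2²) = 55.54; v² = 4.4944.
t = (55.54 − 0.0186)/4.4944 = 12.4 days (vs. the pure-advection estimate x/v = 12.4 d).

12.4 days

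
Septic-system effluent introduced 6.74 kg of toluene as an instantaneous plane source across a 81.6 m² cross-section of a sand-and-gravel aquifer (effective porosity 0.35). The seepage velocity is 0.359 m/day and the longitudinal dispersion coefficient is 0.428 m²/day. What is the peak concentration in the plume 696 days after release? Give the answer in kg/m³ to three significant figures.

0.00386 kg/m³

The peak of an instantaneous 1D plume sits at x = vt; there the Gaussian factor is 1 and C_max = M/(n_e·A·√(4πDt)), where n_e·A is the pore area the mass is dissolved in.
√(4πDt) = √(4π × 0.428 × 696) = 61.18 m, so C_max = 6.74/(0.35 × 81.6 × 61.18) = 0.00386 kg/m³.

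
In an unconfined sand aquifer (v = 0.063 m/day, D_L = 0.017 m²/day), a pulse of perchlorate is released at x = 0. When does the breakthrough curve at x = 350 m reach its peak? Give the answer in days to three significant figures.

5550 days

For the 1D instantaneous-source solution, setting ∂C/∂t = 0 at fixed x gives v²t² + 2Dt − x² = 0, so t = (√(D² + v²x²) − D)/v².
√(D² + v²x²) = √(0.017² + 0.063² × 350²) = 22.05; v² = 0.003969.
t = (22.05 − 0.017)/0.003969 = 5550 days (vs. the pure-advection estimate x/v = 5560 d).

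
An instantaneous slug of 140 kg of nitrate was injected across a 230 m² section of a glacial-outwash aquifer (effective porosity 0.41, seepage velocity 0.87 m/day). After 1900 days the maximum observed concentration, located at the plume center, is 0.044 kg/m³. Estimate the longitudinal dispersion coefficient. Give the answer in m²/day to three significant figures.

At the plume center C_max = M/(n_e·A·√(4πDt)), so D = M²/(4πt·(n_e·A·C_max)²).
n_e·A·C_max = 0.41 × 230 × 0.044 = 4.149 kg/m.
D = 140²/(4π × 1900 × 4.149²) = 0.0477 m²/day.

0.0477 m²/day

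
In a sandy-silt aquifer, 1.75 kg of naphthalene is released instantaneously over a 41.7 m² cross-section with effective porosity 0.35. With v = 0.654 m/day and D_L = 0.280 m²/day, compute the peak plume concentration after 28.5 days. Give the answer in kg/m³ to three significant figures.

The peak of an instantaneous 1D plume sits at x = vt; there the Gaussian factor is 1 and C_max = M/(n_e·A·√(4πDt)), where n_e·A is the pore area the mass is dissolved in.
√(4πDt) = √(4π × 0.280 × 28.5) = 10.01 m, so C_max = 1.75/(0.35 × 41.7 × 10.01) = 0.0120 kg/m³.

0.0120 kg/m³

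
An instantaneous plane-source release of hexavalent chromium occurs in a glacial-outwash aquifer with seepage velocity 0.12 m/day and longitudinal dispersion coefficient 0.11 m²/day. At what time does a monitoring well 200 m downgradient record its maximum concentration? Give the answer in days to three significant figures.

1660 days

For the 1D instantaneous-source solution, setting ∂C/∂t = 0 at fixed x gives v²t² + 2Dt − x² = 0, so t = (√(D² + v²x²) − D)/v².
√(D² + v²x²) = √(0.11² + 0.12² × 200²) = 24.00; v² = 0.0144.
t = (24.00 − 0.11)/0.0144 = 1660 days (vs. the pure-advection estimate x/v = 1670 d).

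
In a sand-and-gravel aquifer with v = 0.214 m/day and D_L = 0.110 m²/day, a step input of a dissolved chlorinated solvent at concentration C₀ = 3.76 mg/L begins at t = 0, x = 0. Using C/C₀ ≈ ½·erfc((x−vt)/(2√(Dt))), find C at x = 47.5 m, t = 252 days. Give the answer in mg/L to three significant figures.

For a continuous step input, C/C₀ ≈ ½·erfc((x−vt)/(2√(Dt))).
vt = 0.214 × 252 = 53.928 m and 2√(Dt) = 2√(0.110 × 252) = 10.53 m.
Argument (x−vt)/(2√(Dt)) = (47.5 − 53.928)/10.53 = -0.6104; ½·erfc(-0.6104) = 0.8060.
C = 3.76 × 0.8060 = 3.03 mg/L.

3.03 mg/L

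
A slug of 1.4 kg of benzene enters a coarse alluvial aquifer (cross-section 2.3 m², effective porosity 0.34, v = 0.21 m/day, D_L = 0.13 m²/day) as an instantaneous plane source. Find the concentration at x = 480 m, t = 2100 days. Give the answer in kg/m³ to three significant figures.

0.00759 kg/m³

For an instantaneous plane source, C(x,t) = M/(n_e·A·√(4πDt)) · exp(−(x−vt)²/(4Dt)), with n_e·A the pore (flow) area.
Plume center vt = 0.21 × 2100 = 441 m, so the well at 480 m is 39 m downgradient of the peak.
√(4πDt) = 58.57 m, giving peak height M/(n_e·A·√(4πDt)) = 1.4/(0.34 × 2.3 × 58.57) = 0.03057 kg/m³.
(x−vt)²/(4Dt) = (39)²/(4 × 0.13 × 2100) = 1.393; exp(−1.393) = 0.2483.
C = 0.03057 × 0.2483 = 0.00759 kg/m³.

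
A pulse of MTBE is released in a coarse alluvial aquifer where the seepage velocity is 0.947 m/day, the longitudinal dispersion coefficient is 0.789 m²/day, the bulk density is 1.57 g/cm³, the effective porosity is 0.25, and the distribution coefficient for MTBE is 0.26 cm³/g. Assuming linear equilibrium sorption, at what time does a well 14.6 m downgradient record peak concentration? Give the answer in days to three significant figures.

Retardation factor R = 1 + ρ_b·K_d/n = 1 + 1.57 × 0.26/0.25 = 2.633.
Sorption retards both mechanisms: v_R = v/R = 0.3597 m/day, D_R = D/R = 0.2997 m²/day.
Peak time from v_R²t² + 2D_R t − x² = 0: t = (√(D_R² + v_R²x²) − D_R)/v_R².
√(D_R² + v_R²x²) = √(0.2997² + 0.3597² × 14.6²) = 5.260; v_R² = 0.1294.
t = (5.260 − 0.2997)/0.1294 = 38.3 days.

38.3 days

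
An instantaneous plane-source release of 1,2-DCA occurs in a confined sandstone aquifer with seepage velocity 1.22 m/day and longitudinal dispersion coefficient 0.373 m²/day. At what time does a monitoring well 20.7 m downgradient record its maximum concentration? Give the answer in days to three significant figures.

For the 1D instantaneous-source solution, setting ∂C/∂t = 0 at fixed x gives v²t² + 2Dt − x² = 0, so t = (√(D² + v²x²) − D)/v².
√(D² + v²x²) = √(0.373² + 1.22² × 20.7²) = 25.26; v² = 1.4884.
t = (25.26 − 0.373)/1.4884 = 16.7 days (vs. the pure-advection estimate x/v = 17.0 d).

16.7 days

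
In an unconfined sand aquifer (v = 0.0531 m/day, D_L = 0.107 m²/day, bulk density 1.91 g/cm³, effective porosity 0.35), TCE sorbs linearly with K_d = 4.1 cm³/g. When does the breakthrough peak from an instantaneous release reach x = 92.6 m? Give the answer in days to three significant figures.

Retardation factor R = 1 + ρ_b·K_d/n = 1 + 1.91 × 4.1/0.35 = 23.37.
Sorption retards both mechanisms: v_R = v/R = 0.002272 m/day, D_R = D/R = 0.004579 m²/day.
Peak time from v_R²t² + 2D_R t − x² = 0: t = (√(D_R² + v_R²x²) − D_R)/v_R².
√(D_R² + v_R²x²) = √(0.004579² + 0.002272² × 92.6²) = 0.2104; v_R² = 5.162e-06.
t = (0.2104 − 0.004579)/5.162e-06 = 39900 days.

39900 days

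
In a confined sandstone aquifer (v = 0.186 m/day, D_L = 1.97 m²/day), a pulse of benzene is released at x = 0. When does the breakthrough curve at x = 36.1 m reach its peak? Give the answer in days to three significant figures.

For the 1D instantaneous-source solution, setting ∂C/∂t = 0 at fixed x gives v²t² + 2Dt − x² = 0, so t = (√(D² + v²x²) − D)/v².
√(D² + v²x²) = √(1.97² + 0.186² × 36.1²) = 6.998; v² = 0.034596.
t = (6.998 − 1.97)/0.034596 = 145 days (vs. the pure-advection estimate x/v = 194 d).

145 days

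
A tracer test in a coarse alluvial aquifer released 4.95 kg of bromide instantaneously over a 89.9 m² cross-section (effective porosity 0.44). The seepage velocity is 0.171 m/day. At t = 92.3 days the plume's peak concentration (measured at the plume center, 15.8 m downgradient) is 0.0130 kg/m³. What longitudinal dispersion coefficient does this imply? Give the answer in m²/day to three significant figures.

At the plume center C_max = M/(n_e·A·√(4πDt)), so D = M²/(4πt·(n_e·A·C_max)²).
n_e·A·C_max = 0.44 × 89.9 × 0.0130 = 0.5142 kg/m.
D = 4.95²/(4π × 92.3 × 0.5142²) = 0.0799 m²/day.

0.0799 m²/day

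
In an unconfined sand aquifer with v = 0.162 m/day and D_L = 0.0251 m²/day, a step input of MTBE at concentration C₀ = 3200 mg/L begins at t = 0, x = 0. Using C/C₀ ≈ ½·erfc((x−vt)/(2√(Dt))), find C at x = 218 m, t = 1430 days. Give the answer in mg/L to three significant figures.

For a continuous step input, C/C₀ ≈ ½·erfc((x−vt)/(2√(Dt))).
vt = 0.162 × 1430 = 231.66 m and 2√(Dt) = 2√(0.0251 × 1430) = 11.98 m.
Argument (x−vt)/(2√(Dt)) = (218 − 231.66)/11.98 = -1.140; ½·erfc(-1.140) = 0.9465.
C = 3200 × 0.9465 = 3030 mg/L.

3030 mg/L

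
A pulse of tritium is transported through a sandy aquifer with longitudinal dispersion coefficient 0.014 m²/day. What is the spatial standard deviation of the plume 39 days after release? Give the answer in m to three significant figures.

Dispersive spreading gives a Gaussian with σ² = 2Dt; advection only shifts the center.
σ = √(2 × 0.014 × 39) = 1.04 m.

1.04 m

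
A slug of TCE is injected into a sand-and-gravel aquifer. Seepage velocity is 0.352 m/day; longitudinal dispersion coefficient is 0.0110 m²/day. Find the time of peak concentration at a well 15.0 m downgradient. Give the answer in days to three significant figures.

42.5 days

For the 1D instantaneous-source solution, setting ∂C/∂t = 0 at fixed x gives v²t² + 2Dt − x² = 0, so t = (√(D² + v²x²) − D)/v².
√(D² + v²x²) = √(0.0110² + 0.352² × 15.0²) = 5.280; v² = 0.123904.
t = (5.280 − 0.0110)/0.123904 = 42.5 days (vs. the pure-advection estimate x/v = 42.6 d).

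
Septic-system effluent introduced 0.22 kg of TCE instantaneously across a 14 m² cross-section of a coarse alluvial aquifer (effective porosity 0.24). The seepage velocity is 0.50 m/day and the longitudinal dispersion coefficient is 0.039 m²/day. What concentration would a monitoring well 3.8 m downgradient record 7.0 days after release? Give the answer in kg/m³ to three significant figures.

For an instantaneous plane source, C(x,t) = M/(n_e·A·√(4πDt)) · exp(−(x−vt)²/(4Dt)), with n_e·A the pore (flow) area.
Plume center vt = 0.50 × 7.0 = 3.5 m, so the well at 3.8 m is 0.3 m downgradient of the peak.
√(4πDt) = 1.852 m, giving peak height M/(n_e·A·√(4πDt)) = 0.22/(0.24 × 14 × 1.852) = 0.03535 kg/m³.
(x−vt)²/(4Dt) = (0.3)²/(4 × 0.039 × 7.0) = 0.08242; exp(−0.08242) = 0.9209.
C = 0.03535 × 0.9209 = 0.0326 kg/m³.

0.0326 kg/m³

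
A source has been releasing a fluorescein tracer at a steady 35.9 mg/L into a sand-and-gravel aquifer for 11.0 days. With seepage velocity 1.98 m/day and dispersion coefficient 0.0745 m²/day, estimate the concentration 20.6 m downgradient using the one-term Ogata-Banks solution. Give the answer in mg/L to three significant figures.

29.5 mg/L

For a continuous step input, C/C₀ ≈ ½·erfc((x−vt)/(2√(Dt))).
vt = 1.98 × 11.0 = 21.78 m and 2√(Dt) = 2√(0.0745 × 11.0) = 1.811 m.
Argument (x−vt)/(2√(Dt)) = (20.6 − 21.78)/1.811 = -0.6516; ½·erfc(-0.6516) = 0.8216.
C = 35.9 × 0.8216 = 29.5 mg/L.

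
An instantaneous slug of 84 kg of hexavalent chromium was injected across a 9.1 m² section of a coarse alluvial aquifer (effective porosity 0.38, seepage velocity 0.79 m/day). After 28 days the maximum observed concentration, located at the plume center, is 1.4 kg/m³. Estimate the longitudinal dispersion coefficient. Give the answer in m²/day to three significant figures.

At the plume center C_max = M/(n_e·A·√(4πDt)), so D = M²/(4πt·(n_e·A·C_max)²).
n_e·A·C_max = 0.38 × 9.1 × 1.4 = 4.841 kg/m.
D = 84²/(4π × 28 × 4.841²) = 0.856 m²/day.

0.856 m²/day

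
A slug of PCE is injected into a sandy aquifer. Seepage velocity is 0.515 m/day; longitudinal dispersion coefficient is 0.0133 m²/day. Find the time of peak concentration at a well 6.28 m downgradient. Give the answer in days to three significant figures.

For the 1D instantaneous-source solution, setting ∂C/∂t = 0 at fixed x gives v²t² + 2Dt − x² = 0, so t = (√(D² + v²x²) − D)/v².
√(D² + v²x²) = √(0.0133² + 0.515² × 6.28²) = 3.234; v² = 0.265225.
t = (3.234 − 0.0133)/0.265225 = 12.1 days (vs. the pure-advection estimate x/v = 12.2 d).

12.1 days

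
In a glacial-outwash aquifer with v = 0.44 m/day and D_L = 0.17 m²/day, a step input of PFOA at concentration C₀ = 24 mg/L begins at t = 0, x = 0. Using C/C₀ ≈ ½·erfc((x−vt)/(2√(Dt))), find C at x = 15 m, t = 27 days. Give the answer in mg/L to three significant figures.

3.64 mg/L

For a continuous step input, C/C₀ ≈ ½·erfc((x−vt)/(2√(Dt))).
vt = 0.44 × 27 = 11.88 m and 2√(Dt) = 2√(0.17 × 27) = 4.285 m.
Argument (x−vt)/(2√(Dt)) = (15 − 11.88)/4.285 = 0.7281; ½·erfc(0.7281) = 0.1516.
C = 24 × 0.1516 = 3.64 mg/L.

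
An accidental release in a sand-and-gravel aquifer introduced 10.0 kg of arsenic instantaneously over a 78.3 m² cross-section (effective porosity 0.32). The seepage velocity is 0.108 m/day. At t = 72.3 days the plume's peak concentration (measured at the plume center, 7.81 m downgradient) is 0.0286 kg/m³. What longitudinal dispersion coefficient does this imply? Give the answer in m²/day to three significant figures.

0.214 m²/day

At the plume center C_max = M/(n_e·A·√(4πDt)), so D = M²/(4πt·(n_e·A·C_max)²).
n_e·A·C_max = 0.32 × 78.3 × 0.0286 = 0.7166 kg/m.
D = 10.0²/(4π × 72.3 × 0.7166²) = 0.214 m²/day.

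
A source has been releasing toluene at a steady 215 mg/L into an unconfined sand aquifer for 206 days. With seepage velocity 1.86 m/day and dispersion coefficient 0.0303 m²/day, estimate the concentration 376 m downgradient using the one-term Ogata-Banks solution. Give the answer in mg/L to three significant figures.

210 mg/L

For a continuous step input, C/C₀ ≈ ½·erfc((x−vt)/(2√(Dt))).
vt = 1.86 × 206 = 383.16 m and 2√(Dt) = 2√(0.0303 × 206) = 4.997 m.
Argument (x−vt)/(2√(Dt)) = (376 − 383.16)/4.997 = -1.433; ½·erfc(-1.433) = 0.9786.
C = 215 × 0.9786 = 210 mg/L.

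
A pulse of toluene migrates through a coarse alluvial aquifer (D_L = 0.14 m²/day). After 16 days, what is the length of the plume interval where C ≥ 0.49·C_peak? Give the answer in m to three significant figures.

5.06 m

The plume is Gaussian with σ = √(2Dt) = √(2 × 0.14 × 16) = 2.117 m.
C/C_peak = exp(−Δx²/(2σ²)) = 0.49 ⇒ Δx = σ·√(−2 ln 0.49) = 2.117 × 1.194 = 2.528 m.
Width = 2Δx = 5.06 m.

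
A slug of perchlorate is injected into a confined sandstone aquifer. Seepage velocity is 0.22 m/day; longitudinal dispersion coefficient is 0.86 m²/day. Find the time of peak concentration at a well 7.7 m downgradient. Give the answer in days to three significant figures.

For the 1D instantaneous-source solution, setting ∂C/∂t = 0 at fixed x gives v²t² + 2Dt − x² = 0, so t = (√(D² + v²x²) − D)/v².
√(D² + v²x²) = √(0.86² + 0.22² × 7.7²) = 1.900; v² = 0.0484.
t = (1.900 − 0.86)/0.0484 = 21.5 days (vs. the pure-advection estimate x/v = 35.0 d).

21.5 days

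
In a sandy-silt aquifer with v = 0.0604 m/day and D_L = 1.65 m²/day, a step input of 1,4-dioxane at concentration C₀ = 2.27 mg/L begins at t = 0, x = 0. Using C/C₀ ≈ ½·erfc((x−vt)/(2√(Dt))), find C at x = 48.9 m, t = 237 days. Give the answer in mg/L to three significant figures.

0.245 mg/L

For a continuous step input, C/C₀ ≈ ½·erfc((x−vt)/(2√(Dt))).
vt = 0.0604 × 237 = 14.3148 m and 2√(Dt) = 2√(1.65 × 237) = 39.55 m.
Argument (x−vt)/(2√(Dt)) = (48.9 − 14.3148)/39.55 = 0.8745; ½·erfc(0.8745) = 0.1081.
C = 2.27 × 0.1081 = 0.245 mg/L.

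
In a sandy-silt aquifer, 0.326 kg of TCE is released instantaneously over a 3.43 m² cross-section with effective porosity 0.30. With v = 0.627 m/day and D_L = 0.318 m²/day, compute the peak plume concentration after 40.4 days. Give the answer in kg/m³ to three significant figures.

The peak of an instantaneous 1D plume sits at x = vt; there the Gaussian factor is 1 and C_max = M/(n_e·A·√(4πDt)), where n_e·A is the pore area the mass is dissolved in.
√(4πDt) = √(4π × 0.318 × 40.4) = 12.71 m, so C_max = 0.326/(0.30 × 3.43 × 12.71) = 0.0249 kg/m³.

0.0249 kg/m³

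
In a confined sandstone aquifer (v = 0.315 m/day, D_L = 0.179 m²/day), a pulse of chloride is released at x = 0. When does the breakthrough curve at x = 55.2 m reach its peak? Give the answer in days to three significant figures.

173 days

For the 1D instantaneous-source solution, setting ∂C/∂t = 0 at fixed x gives v²t² + 2Dt − x² = 0, so t = (√(D² + v²x²) − D)/v².
√(D² + v²x²) = √(0.179² + 0.315² × 55.2²) = 17.39; v² = 0.099225.
t = (17.39 − 0.179)/0.099225 = 173 days (vs. the pure-advection estimate x/v = 175 d).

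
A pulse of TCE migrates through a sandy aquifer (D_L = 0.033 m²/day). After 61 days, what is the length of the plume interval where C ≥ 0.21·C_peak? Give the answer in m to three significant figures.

The plume is Gaussian with σ = √(2Dt) = √(2 × 0.033 × 61) = 2.006 m.
C/C_peak = exp(−Δx²/(2σ²)) = 0.21 ⇒ Δx = σ·√(−2 ln 0.21) = 2.006 × 1.767 = 3.545 m.
Width = 2Δx = 7.09 m.

7.09 m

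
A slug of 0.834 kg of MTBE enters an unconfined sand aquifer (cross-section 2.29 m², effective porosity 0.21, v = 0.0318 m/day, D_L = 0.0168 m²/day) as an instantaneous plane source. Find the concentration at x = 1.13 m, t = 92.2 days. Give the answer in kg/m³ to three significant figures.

For an instantaneous plane source, C(x,t) = M/(n_e·A·√(4πDt)) · exp(−(x−vt)²/(4Dt)), with n_e·A the pore (flow) area.
Plume center vt = 0.0318 × 92.2 = 2.93196 m, so the well at 1.13 m is 1.80196 m upgradient of the peak.
√(4πDt) = 4.412 m, giving peak height M/(n_e·A·√(4πDt)) = 0.834/(0.21 × 2.29 × 4.412) = 0.3931 kg/m³.
(x−vt)²/(4Dt) = (-1.80196)²/(4 × 0.0168 × 92.2) = 0.5241; exp(−0.5241) = 0.5921.
C = 0.3931 × 0.5921 = 0.233 kg/m³.

0.233 kg/m³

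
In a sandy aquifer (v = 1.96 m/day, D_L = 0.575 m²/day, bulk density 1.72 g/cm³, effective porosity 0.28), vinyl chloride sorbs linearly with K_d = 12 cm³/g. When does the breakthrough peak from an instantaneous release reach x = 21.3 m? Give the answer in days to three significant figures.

Retardation factor R = 1 + ρ_b·K_d/n = 1 + 1.72 × 12/0.28 = 74.71.
Sorption retards both mechanisms: v_R = v/R = 0.02623 m/day, D_R = D/R = 0.007696 m²/day.
Peak time from v_R²t² + 2D_R t − x² = 0: t = (√(D_R² + v_R²x²) − D_R)/v_R².
√(D_R² + v_R²x²) = √(0.007696² + 0.02623² × 21.3²) = 0.5588; v_R² = 0.0006880.
t = (0.5588 − 0.007696)/0.0006880 = 801 days.

801 days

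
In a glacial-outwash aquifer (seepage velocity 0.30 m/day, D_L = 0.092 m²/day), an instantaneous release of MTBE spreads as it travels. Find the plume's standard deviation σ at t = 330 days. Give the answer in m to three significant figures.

7.79 m

Dispersive spreading gives a Gaussian with σ² = 2Dt; advection only shifts the center.
σ = √(2 × 0.092 × 330) = 7.79 m.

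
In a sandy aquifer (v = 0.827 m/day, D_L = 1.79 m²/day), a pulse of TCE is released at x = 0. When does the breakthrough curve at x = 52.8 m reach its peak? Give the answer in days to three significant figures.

61.3 days

For the 1D instantaneous-source solution, setting ∂C/∂t = 0 at fixed x gives v²t² + 2Dt − x² = 0, so t = (√(D² + v²x²) − D)/v².
√(D² + v²x²) = √(1.79² + 0.827² × 52.8²) = 43.70; v² = 0.683929.
t = (43.70 − 1.79)/0.683929 = 61.3 days (vs. the pure-advection estimate x/v = 63.8 d).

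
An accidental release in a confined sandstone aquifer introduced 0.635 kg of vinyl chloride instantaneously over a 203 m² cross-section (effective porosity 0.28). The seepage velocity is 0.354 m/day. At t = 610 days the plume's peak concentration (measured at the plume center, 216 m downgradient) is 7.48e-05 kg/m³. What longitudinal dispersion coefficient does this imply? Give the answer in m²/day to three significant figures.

At the plume center C_max = M/(n_e·A·√(4πDt)), so D = M²/(4πt·(n_e·A·C_max)²).
n_e·A·C_max = 0.28 × 203 × 7.48e-05 = 0.004252 kg/m.
D = 0.635²/(4π × 610 × 0.004252²) = 2.91 m²/day.

2.91 m²/day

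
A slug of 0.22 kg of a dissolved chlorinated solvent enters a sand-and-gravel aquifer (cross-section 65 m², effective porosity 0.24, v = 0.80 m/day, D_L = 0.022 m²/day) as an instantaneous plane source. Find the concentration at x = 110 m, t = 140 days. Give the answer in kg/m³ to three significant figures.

For an instantaneous plane source, C(x,t) = M/(n_e·A·√(4πDt)) · exp(−(x−vt)²/(4Dt)), with n_e·A the pore (flow) area.
Plume center vt = 0.80 × 140 = 112 m, so the well at 110 m is 2 m upgradient of the peak.
√(4πDt) = 6.221 m, giving peak height M/(n_e·A·√(4πDt)) = 0.22/(0.24 × 65 × 6.221) = 0.002267 kg/m³.
(x−vt)²/(4Dt) = (-2)²/(4 × 0.022 × 140) = 0.3247; exp(−0.3247) = 0.7227.
C = 0.002267 × 0.7227 = 0.00164 kg/m³.

0.00164 kg/m³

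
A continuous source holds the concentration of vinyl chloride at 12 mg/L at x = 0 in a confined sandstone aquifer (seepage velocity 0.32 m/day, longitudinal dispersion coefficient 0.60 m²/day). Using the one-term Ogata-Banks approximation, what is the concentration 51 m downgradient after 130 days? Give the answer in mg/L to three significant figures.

2.71 mg/L

For a continuous step input, C/C₀ ≈ ½·erfc((x−vt)/(2√(Dt))).
vt = 0.32 × 130 = 41.6 m and 2√(Dt) = 2√(0.60 × 130) = 17.66 m.
Argument (x−vt)/(2√(Dt)) = (51 − 41.6)/17.66 = 0.5323; ½·erfc(0.5323) = 0.2258.
C = 12 × 0.2258 = 2.71 mg/L.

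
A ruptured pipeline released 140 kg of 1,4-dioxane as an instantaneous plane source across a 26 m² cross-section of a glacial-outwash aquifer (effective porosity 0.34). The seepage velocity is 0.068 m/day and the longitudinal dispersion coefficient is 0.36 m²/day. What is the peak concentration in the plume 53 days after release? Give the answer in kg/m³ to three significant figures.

1.02 kg/m³

The peak of an instantaneous 1D plume sits at x = vt; there the Gaussian factor is 1 and C_max = M/(n_e·A·√(4πDt)), where n_e·A is the pore area the mass is dissolved in.
√(4πDt) = √(4π × 0.36 × 53) = 15.48 m, so C_max = 140/(0.34 × 26 × 15.48) = 1.02 kg/m³.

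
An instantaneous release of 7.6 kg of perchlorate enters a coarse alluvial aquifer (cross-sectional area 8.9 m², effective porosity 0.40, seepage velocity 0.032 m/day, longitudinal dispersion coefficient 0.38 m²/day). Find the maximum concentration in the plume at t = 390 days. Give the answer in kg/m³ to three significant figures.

The peak of an instantaneous 1D plume sits at x = vt; there the Gaussian factor is 1 and C_max = M/(n_e·A·√(4πDt)), where n_e·A is the pore area the mass is dissolved in.
√(4πDt) = √(4π × 0.38 × 390) = 43.15 m, so C_max = 7.6/(0.40 × 8.9 × 43.15) = 0.0495 kg/m³.

0.0495 kg/m³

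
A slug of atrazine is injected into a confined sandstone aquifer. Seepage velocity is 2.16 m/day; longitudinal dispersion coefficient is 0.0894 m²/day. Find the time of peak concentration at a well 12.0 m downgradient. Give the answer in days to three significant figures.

5.54 days

For the 1D instantaneous-source solution, setting ∂C/∂t = 0 at fixed x gives v²t² + 2Dt − x² = 0, so t = (√(D² + v²x²) − D)/v².
√(D² + v²x²) = √(0.0894² + 2.16² × 12.0²) = 25.92; v² = 4.6656.
t = (25.92 − 0.0894)/4.6656 = 5.54 days (vs. the pure-advection estimate x/v = 5.56 d).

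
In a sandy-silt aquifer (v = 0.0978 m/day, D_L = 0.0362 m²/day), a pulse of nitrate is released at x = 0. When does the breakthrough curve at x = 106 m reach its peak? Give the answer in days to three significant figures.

For the 1D instantaneous-source solution, setting ∂C/∂t = 0 at fixed x gives v²t² + 2Dt − x² = 0, so t = (√(D² + v²x²) − D)/v².
√(D² + v²x²) = √(0.0362² + 0.0978² × 106²) = 10.37; v² = 0.00956484.
t = (10.37 − 0.0362)/0.00956484 = 1080 days (vs. the pure-advection estimate x/v = 1080 d).

1080 days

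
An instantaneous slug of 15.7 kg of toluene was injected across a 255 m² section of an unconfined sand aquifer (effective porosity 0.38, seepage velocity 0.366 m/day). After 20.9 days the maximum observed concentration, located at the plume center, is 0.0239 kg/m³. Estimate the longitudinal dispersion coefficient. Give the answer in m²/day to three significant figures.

0.175 m²/day

At the plume center C_max = M/(n_e·A·√(4πDt)), so D = M²/(4πt·(n_e·A·C_max)²).
n_e·A·C_max = 0.38 × 255 × 0.0239 = 2.316 kg/m.
D = 15.7²/(4π × 20.9 × 2.316²) = 0.175 m²/day.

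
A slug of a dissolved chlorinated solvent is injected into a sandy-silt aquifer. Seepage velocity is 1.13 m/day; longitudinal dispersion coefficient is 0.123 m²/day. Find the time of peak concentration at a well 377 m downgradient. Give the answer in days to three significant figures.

For the 1D instantaneous-source solution, setting ∂C/∂t = 0 at fixed x gives v²t² + 2Dt − x² = 0, so t = (√(D² + v²x²) − D)/v².
√(D² + v²x²) = √(0.123² + 1.13² × 377²) = 426.0; v² = 1.2769.
t = (426.0 − 0.123)/1.2769 = 334 days (vs. the pure-advection estimate x/v = 334 d).

334 days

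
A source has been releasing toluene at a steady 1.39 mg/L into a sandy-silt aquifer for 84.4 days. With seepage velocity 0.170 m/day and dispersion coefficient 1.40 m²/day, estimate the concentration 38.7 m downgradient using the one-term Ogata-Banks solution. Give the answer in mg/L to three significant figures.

For a continuous step input, C/C₀ ≈ ½·erfc((x−vt)/(2√(Dt))).
vt = 0.170 × 84.4 = 14.348 m and 2√(Dt) = 2√(1.40 × 84.4) = 21.74 m.
Argument (x−vt)/(2√(Dt)) = (38.7 − 14.348)/21.74 = 1.120; ½·erfc(1.120) = 0.05661.
C = 1.39 × 0.05661 = 0.0787 mg/L.

0.0787 mg/L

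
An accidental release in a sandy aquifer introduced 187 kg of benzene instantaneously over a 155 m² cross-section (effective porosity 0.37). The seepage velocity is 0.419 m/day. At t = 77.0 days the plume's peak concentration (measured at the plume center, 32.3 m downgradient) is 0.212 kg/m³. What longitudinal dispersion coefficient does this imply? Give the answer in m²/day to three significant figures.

At the plume center C_max = M/(n_e·A·√(4πDt)), so D = M²/(4πt·(n_e·A·C_max)²).
n_e·A·C_max = 0.37 × 155 × 0.212 = 12.16 kg/m.
D = 187²/(4π × 77.0 × 12.16²) = 0.244 m²/day.

0.244 m²/day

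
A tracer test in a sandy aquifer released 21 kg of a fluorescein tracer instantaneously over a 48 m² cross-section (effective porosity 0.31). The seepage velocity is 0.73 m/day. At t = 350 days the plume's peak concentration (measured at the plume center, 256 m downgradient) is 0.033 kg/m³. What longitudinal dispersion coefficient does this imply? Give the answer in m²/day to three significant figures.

0.416 m²/day

At the plume center C_max = M/(n_e·A·√(4πDt)), so D = M²/(4πt·(n_e·A·C_max)²).
n_e·A·C_max = 0.31 × 48 × 0.033 = 0.4910 kg/m.
D = 21²/(4π × 350 × 0.4910²) = 0.416 m²/day.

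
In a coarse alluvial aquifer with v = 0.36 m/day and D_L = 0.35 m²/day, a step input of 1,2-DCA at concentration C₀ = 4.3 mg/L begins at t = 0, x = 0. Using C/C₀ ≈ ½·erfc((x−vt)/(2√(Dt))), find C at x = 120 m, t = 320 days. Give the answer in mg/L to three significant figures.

For a continuous step input, C/C₀ ≈ ½·erfc((x−vt)/(2√(Dt))).
vt = 0.36 × 320 = 115.2 m and 2√(Dt) = 2√(0.35 × 320) = 21.17 m.
Argument (x−vt)/(2√(Dt)) = (120 − 115.2)/21.17 = 0.2267; ½·erfc(0.2267) = 0.3743.
C = 4.3 × 0.3743 = 1.61 mg/L.

1.61 mg/L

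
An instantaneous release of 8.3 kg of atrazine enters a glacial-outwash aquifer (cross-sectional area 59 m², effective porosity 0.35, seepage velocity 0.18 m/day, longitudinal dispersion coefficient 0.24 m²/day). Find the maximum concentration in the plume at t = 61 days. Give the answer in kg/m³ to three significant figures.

The peak of an instantaneous 1D plume sits at x = vt; there the Gaussian factor is 1 and C_max = M/(n_e·A·√(4πDt)), where n_e·A is the pore area the mass is dissolved in.
√(4πDt) = √(4π × 0.24 × 61) = 13.56 m, so C_max = 8.3/(0.35 × 59 × 13.56) = 0.0296 kg/m³.

0.0296 kg/m³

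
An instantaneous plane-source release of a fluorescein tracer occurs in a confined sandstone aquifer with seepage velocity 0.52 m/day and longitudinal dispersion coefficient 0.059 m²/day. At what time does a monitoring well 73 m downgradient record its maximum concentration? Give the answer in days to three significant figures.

For the 1D instantaneous-source solution, setting ∂C/∂t = 0 at fixed x gives v²t² + 2Dt − x² = 0, so t = (√(D² + v²x²) − D)/v².
√(D² + v²x²) = √(0.059² + 0.52² × 73²) = 37.96; v² = 0.2704.
t = (37.96 − 0.059)/0.2704 = 140 days (vs. the pure-advection estimate x/v = 140 d).

140 days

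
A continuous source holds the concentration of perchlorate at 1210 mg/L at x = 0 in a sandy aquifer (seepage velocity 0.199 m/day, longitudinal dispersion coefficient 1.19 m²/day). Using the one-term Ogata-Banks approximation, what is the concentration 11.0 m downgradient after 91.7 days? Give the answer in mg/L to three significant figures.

For a continuous step input, C/C₀ ≈ ½·erfc((x−vt)/(2√(Dt))).
vt = 0.199 × 91.7 = 18.2483 m and 2√(Dt) = 2√(1.19 × 91.7) = 20.89 m.
Argument (x−vt)/(2√(Dt)) = (11.0 − 18.2483)/20.89 = -0.3470; ½·erfc(-0.3470) = 0.6882.
C = 1210 × 0.6882 = 833 mg/L.

833 mg/L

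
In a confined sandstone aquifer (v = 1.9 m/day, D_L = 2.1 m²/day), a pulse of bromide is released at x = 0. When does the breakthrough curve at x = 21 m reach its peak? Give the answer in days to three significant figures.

For the 1D instantaneous-source solution, setting ∂C/∂t = 0 at fixed x gives v²t² + 2Dt − x² = 0, so t = (√(D² + v²x²) − D)/v².
√(D² + v²x²) = √(2.1² + 1.9² × 21²) = 39.96; v² = 3.61.
t = (39.96 − 2.1)/3.61 = 10.5 days (vs. the pure-advection estimate x/v = 11.1 d).

10.5 days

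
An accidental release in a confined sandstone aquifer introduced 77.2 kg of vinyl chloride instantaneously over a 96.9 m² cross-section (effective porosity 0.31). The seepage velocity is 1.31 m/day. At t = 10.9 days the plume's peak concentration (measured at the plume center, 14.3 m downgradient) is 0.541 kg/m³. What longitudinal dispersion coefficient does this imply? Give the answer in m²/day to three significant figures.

At the plume center C_max = M/(n_e·A·√(4πDt)), so D = M²/(4πt·(n_e·A·C_max)²).
n_e·A·C_max = 0.31 × 96.9 × 0.541 = 16.25 kg/m.
D = 77.2²/(4π × 10.9 × 16.25²) = 0.165 m²/day.

0.165 m²/day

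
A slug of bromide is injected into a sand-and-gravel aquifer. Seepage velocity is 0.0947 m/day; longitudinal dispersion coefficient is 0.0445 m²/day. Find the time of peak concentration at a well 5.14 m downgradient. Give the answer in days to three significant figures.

49.5 days

For the 1D instantaneous-source solution, setting ∂C/∂t = 0 at fixed x gives v²t² + 2Dt − x² = 0, so t = (√(D² + v²x²) − D)/v².
√(D² + v²x²) = √(0.0445² + 0.0947² × 5.14²) = 0.4888; v² = 0.00896809.
t = (0.4888 − 0.0445)/0.00896809 = 49.5 days (vs. the pure-advection estimate x/v = 54.3 d).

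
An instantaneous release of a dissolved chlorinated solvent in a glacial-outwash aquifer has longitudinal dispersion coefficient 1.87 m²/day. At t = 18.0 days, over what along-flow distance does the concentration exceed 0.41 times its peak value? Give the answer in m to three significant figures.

The plume is Gaussian with σ = √(2Dt) = √(2 × 1.87 × 18.0) = 8.205 m.
C/C_peak = exp(−Δx²/(2σ²)) = 0.41 ⇒ Δx = σ·√(−2 ln 0.41) = 8.205 × 1.335 = 10.95 m.
Width = 2Δx = 21.9 m.

21.9 m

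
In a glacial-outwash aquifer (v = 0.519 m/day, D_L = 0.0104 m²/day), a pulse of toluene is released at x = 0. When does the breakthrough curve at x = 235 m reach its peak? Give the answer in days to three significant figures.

For the 1D instantaneous-source solution, setting ∂C/∂t = 0 at fixed x gives v²t² + 2Dt − x² = 0, so t = (√(D² + v²x²) − D)/v².
√(D² + v²x²) = √(0.0104² + 0.519² × 235²) = 122.0; v² = 0.269361.
t = (122.0 − 0.0104)/0.269361 = 453 days (vs. the pure-advection estimate x/v = 453 d).

453 days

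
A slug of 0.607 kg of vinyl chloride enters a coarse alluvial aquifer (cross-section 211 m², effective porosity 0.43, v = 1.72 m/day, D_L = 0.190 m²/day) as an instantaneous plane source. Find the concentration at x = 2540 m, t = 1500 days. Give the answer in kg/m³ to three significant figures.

2.75e-05 kg/m³

For an instantaneous plane source, C(x,t) = M/(n_e·A·√(4πDt)) · exp(−(x−vt)²/(4Dt)), with n_e·A the pore (flow) area.
Plume center vt = 1.72 × 1500 = 2580 m, so the well at 2540 m is 40 m upgradient of the peak.
√(4πDt) = 59.84 m, giving peak height M/(n_e·A·√(4πDt)) = 0.607/(0.43 × 211 × 59.84) = 0.0001118 kg/m³.
(x−vt)²/(4Dt) = (-40)²/(4 × 0.190 × 1500) = 1.404; exp(−1.404) = 0.2456.
C = 0.0001118 × 0.2456 = 2.75e-05 kg/m³.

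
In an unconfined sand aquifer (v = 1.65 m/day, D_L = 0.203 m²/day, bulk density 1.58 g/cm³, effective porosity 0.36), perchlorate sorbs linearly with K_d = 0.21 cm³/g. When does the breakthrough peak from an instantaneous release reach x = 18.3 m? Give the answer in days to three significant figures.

21.2 days

Retardation factor R = 1 + ρ_b·K_d/n = 1 + 1.58 × 0.21/0.36 = 1.922.
Sorption retards both mechanisms: v_R = v/R = 0.8585 m/day, D_R = D/R = 0.1056 m²/day.
Peak time from v_R²t² + 2D_R t − x² = 0: t = (√(D_R² + v_R²x²) − D_R)/v_R².
√(D_R² + v_R²x²) = √(0.1056² + 0.8585² × 18.3²) = 15.71; v_R² = 0.7370.
t = (15.71 − 0.1056)/0.7370 = 21.2 days.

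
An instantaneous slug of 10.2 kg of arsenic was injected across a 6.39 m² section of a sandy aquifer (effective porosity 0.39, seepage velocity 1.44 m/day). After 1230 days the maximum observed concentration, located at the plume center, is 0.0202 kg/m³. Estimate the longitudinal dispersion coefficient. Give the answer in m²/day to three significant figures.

2.66 m²/day

At the plume center C_max = M/(n_e·A·√(4πDt)), so D = M²/(4πt·(n_e·A·C_max)²).
n_e·A·C_max = 0.39 × 6.39 × 0.0202 = 0.05034 kg/m.
D = 10.2²/(4π × 1230 × 0.05034²) = 2.66 m²/day.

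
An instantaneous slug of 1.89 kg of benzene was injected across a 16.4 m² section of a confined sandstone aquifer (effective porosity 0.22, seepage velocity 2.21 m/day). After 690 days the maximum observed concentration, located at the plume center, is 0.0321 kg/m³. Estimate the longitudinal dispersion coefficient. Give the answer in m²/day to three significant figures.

At the plume center C_max = M/(n_e·A·√(4πDt)), so D = M²/(4πt·(n_e·A·C_max)²).
n_e·A·C_max = 0.22 × 16.4 × 0.0321 = 0.1158 kg/m.
D = 1.89²/(4π × 690 × 0.1158²) = 0.0307 m²/day.

0.0307 m²/day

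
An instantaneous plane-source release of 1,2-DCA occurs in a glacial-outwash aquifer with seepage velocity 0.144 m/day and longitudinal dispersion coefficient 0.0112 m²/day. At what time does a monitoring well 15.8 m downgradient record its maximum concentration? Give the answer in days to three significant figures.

For the 1D instantaneous-source solution, setting ∂C/∂t = 0 at fixed x gives v²t² + 2Dt − x² = 0, so t = (√(D² + v²x²) − D)/v².
√(D² + v²x²) = √(0.0112² + 0.144² × 15.8²) = 2.275; v² = 0.020736.
t = (2.275 − 0.0112)/0.020736 = 109 days (vs. the pure-advection estimate x/v = 110 d).

109 days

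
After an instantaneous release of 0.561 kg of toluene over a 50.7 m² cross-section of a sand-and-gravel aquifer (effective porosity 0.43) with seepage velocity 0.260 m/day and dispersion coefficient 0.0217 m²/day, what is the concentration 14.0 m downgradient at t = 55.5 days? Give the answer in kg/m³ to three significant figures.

For an instantaneous plane source, C(x,t) = M/(n_e·A·√(4πDt)) · exp(−(x−vt)²/(4Dt)), with n_e·A the pore (flow) area.
Plume center vt = 0.260 × 55.5 = 14.43 m, so the well at 14.0 m is 0.43 m upgradient of the peak.
√(4πDt) = 3.890 m, giving peak height M/(n_e·A·√(4πDt)) = 0.561/(0.43 × 50.7 × 3.890) = 0.006615 kg/m³.
(x−vt)²/(4Dt) = (-0.43)²/(4 × 0.0217 × 55.5) = 0.03838; exp(−0.03838) = 0.9623.
C = 0.006615 × 0.9623 = 0.00637 kg/m³.

0.00637 kg/m³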